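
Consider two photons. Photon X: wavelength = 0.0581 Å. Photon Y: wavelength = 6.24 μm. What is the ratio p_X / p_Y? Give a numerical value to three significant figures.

p_X = 1.140 × 10^-22 kg·m/s (from wavelength = 0.0581 Å, via p = h/λ).
p_Y = 1.062 × 10^-28 kg·m/s (from wavelength = 6.24 μm, via p = h/λ).
Ratio = 1.140 × 10^-22 / 1.062 × 10^-28 = 1.07 × 10^6.

1.07 × 10^6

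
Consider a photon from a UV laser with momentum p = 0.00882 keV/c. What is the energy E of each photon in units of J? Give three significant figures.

First convert: p = 0.00882 keV/c = 4.7137 × 10^-27 kg·m/s.
The photon relation is E = pc, giving E = 1.413 × 10^-18 J.
So E ≈ 1.41 × 10^-18 J.

1.41 × 10^-18 J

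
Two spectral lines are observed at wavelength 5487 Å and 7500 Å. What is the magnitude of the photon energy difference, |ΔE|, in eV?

0.606 eV

Using E = hc/λ: E₁ = 3.6203e-19 J, E₂ = 2.6486e-19 J.
|ΔE| = |3.6203e-19 − 2.6486e-19| = 9.72e-20 J = 0.606 eV.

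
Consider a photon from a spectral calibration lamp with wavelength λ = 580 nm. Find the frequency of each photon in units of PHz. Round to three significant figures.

Use c = 2.99792458e8 m/s.
Convert to SI: λ = 580 nm = 5.8e-7 m.
The photon relation is f = c/λ, giving f = 5.169e14 Hz.
Converting to PHz: f = 0.5169 PHz ≈ 0.517 PHz.

0.517 PHz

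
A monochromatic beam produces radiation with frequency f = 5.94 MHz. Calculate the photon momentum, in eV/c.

2.46e-8 eV/c

Use h = 6.62607015e-34 J·s, c = 2.99792458e8 m/s, 1 eV = 1.602176634e-19 J.
First convert: f = 5.94 MHz = 5.94e6 Hz.
Apply p = hf/c: p = 1.313e-35 kg·m/s.
Converting to eV/c: p = 2.457e-8 eV/c ≈ 2.46e-8 eV/c.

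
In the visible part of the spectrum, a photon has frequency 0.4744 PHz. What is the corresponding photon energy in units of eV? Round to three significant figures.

1.96 eV

Use h = 6.62607015e-34 J·s, 1 eV = 1.602176634e-19 J.
Convert to SI: f = 0.4744 PHz = 4.744e14 Hz.
The photon relation is E = hf, giving E = 3.143e-19 J.
Converting to eV: E = 1.962 eV ≈ 1.96 eV.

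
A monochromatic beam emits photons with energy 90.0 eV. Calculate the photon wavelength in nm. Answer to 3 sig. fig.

13.8 nm

Use h = 6.62607015 × 10^-34 J·s, c = 2.99792458 × 10^8 m/s, 1 eV = 1.602176634 × 10^-19 J.
First convert: E = 90.0 eV = 1.4420 × 10^-17 J.
Apply λ = hc/E: λ = 1.378 × 10^-8 m.
Converting to nm: λ = 13.78 nm ≈ 13.8 nm.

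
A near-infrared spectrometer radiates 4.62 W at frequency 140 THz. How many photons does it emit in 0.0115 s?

5.73 × 10^17 photons

Total energy: E_total = P·t = 4.62 × 0.0115 = 0.05313 J.
Per-photon energy: E = 9.276 × 10^-20 J.
N = E_total / E_photon = 5.73 × 10^17.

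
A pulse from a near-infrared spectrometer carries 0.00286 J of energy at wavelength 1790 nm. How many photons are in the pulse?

2.58 × 10^16 photons

Per-photon energy: E = 1.110 × 10^-19 J (from wavelength = 1790 nm).
N = E_total / E_photon = 0.00286 J / 1.110 × 10^-19 J = 2.58 × 10^16.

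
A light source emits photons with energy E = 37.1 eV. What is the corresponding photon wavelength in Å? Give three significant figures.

Convert to SI: E = 37.1 eV = 5.9441e-18 J.
For a photon λ = hc/E, so λ = 3.342e-8 m.
Converting to Å: λ = 334.2 Å ≈ 334 Å.

334 Å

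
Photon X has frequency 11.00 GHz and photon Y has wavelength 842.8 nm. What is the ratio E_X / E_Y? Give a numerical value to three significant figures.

3.09e-5

E_X = 7.289e-24 J (from frequency = 11.00 GHz, via E = hf).
E_Y = 2.357e-19 J (from wavelength = 842.8 nm, via E = hc/λ).
Ratio = 7.289e-24 / 2.357e-19 = 3.09e-5.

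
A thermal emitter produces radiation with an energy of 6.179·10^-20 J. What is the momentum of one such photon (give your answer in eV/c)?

0.386 eV/c

Take c = 2.99792458·10^8 m/s, 1 eV = 1.602176634·10^-19 J.
Since p = E/c for a photon, p = 2.061·10^-28 kg·m/s.
Converting to eV/c: p = 0.3857 eV/c ≈ 0.386 eV/c.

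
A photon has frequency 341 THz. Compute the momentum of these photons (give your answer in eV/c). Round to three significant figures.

Use h = 6.62607015 × 10^-34 J·s, c = 2.99792458 × 10^8 m/s, 1 eV = 1.602176634 × 10^-19 J.
In SI units: f = 341 THz = 3.41 × 10^14 Hz.
Since p = hf/c for a photon, p = 7.537 × 10^-28 kg·m/s.
Converting to eV/c: p = 1.410 eV/c ≈ 1.41 eV/c.

1.41 eV/c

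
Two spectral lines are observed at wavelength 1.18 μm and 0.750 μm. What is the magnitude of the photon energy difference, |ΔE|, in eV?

0.602 eV

Using E = hc/λ: E₁ = 1.683e-19 J, E₂ = 2.649e-19 J.
|ΔE| = |1.683e-19 − 2.649e-19| = 9.65e-20 J = 0.602 eV.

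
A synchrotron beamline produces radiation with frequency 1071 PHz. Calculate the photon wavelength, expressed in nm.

First convert: f = 1071 PHz = 1.071e18 Hz.
For a photon λ = c/f, so λ = 2.799e-10 m.
Converting to nm: λ = 0.2799 nm ≈ 0.280 nm.

0.280 nm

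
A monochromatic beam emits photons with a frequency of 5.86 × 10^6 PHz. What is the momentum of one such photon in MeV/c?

24.2 MeV/c

Take h = 6.62607015 × 10^-34 J·s, c = 2.99792458 × 10^8 m/s, 1 eV = 1.602176634 × 10^-19 J.
First convert: f = 5.86 × 10^6 PHz = 5.86 × 10^21 Hz.
Since p = hf/c for a photon, p = 1.295 × 10^-20 kg·m/s.
Converting to MeV/c: p = 24.24 MeV/c ≈ 24.2 MeV/c.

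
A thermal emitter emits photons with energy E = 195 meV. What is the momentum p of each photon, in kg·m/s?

1.04 × 10^-28 kg·m/s

(c = 2.99792458 × 10^8 m/s, 1 eV = 1.602176634 × 10^-19 J.)
Convert to SI: E = 195 meV = 3.1242 × 10^-20 J.
Since p = E/c for a photon, p = 1.042 × 10^-28 kg·m/s.
So p ≈ 1.04 × 10^-28 kg·m/s.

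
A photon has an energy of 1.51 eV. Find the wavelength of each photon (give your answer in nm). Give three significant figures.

Take h = 6.62607015e-34 J·s, c = 2.99792458e8 m/s, 1 eV = 1.602176634e-19 J.
In SI units: E = 1.51 eV = 2.4193e-19 J.
Apply λ = hc/E: λ = 8.211e-7 m.
Converting to nm: λ = 821.1 nm ≈ 821 nm.

821 nm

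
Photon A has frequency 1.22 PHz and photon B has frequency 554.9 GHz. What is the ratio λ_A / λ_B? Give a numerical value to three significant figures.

4.55·10^-4

λ_A = 2.457·10^-7 m (from frequency = 1.22 PHz, via λ = c/f).
λ_B = 5.403·10^-4 m (from frequency = 554.9 GHz, via λ = c/f).
Ratio = 2.457·10^-7 / 5.403·10^-4 = 4.55·10^-4.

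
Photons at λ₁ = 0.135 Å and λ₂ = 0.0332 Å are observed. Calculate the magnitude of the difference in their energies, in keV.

282 keV

Using E = hc/λ: E₁ = 1.471 × 10^-14 J, E₂ = 5.983 × 10^-14 J.
|ΔE| = |1.471 × 10^-14 − 5.983 × 10^-14| = 4.51 × 10^-14 J = 282 keV.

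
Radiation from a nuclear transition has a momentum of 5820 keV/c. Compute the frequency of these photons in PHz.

1.41 × 10^6 PHz

(h = 6.62607015 × 10^-34 J·s, c = 2.99792458 × 10^8 m/s, 1 eV = 1.602176634 × 10^-19 J.)
Convert to SI: p = 5820 keV/c = 3.1104 × 10^-21 kg·m/s.
Since f = pc/h for a photon, f = 1.407 × 10^21 Hz.
Converting to PHz: f = 1.407 × 10^6 PHz ≈ 1.41 × 10^6 PHz.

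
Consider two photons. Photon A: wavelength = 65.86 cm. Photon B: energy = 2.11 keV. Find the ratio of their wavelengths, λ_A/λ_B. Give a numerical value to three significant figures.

1.12 × 10^9

λ_A = 0.6586 m (from wavelength = 65.86 cm, via λ given directly).
λ_B = 5.876 × 10^-10 m (from energy = 2.11 keV, via λ = hc/E).
Ratio = 0.6586 / 5.876 × 10^-10 = 1.12 × 10^9.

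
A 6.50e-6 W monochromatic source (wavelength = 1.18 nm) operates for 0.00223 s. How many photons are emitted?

8.61e7 photons

Total energy: E_total = P·t = 6.50e-6 × 0.00223 = 1.450e-8 J.
Per-photon energy: E = 1.683e-16 J.
N = E_total / E_photon = 8.61e7.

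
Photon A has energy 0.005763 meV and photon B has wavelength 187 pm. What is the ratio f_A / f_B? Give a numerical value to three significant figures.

f_A = 1.393 × 10^9 Hz (from energy = 0.005763 meV, via f = E/h).
f_B = 1.603 × 10^18 Hz (from wavelength = 187 pm, via f = c/λ).
Ratio = 1.393 × 10^9 / 1.603 × 10^18 = 8.69 × 10^-10.

8.69 × 10^-10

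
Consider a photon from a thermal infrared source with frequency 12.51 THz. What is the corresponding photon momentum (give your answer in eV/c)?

0.0517 eV/c

Use h = 6.62607015e-34 J·s, c = 2.99792458e8 m/s, 1 eV = 1.602176634e-19 J.
Convert to SI: f = 12.51 THz = 1.251e13 Hz.
Since p = hf/c for a photon, p = 2.765e-29 kg·m/s.
Converting to eV/c: p = 0.05174 eV/c ≈ 0.0517 eV/c.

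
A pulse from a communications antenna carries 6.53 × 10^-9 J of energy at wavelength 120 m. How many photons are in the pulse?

3.94 × 10^18 photons

Per-photon energy: E = 1.655 × 10^-27 J (from wavelength = 120 m).
N = E_total / E_photon = 6.53 × 10^-9 J / 1.655 × 10^-27 J = 3.94 × 10^18.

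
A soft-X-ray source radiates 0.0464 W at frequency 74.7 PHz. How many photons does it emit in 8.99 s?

8.43e15 photons

Total energy: E_total = P·t = 0.0464 × 8.99 = 0.4171 J.
Per-photon energy: E = 4.950e-17 J.
N = E_total / E_photon = 8.43e15.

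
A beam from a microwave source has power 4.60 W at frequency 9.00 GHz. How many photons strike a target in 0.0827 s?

6.38e22 photons

Total energy: E_total = P·t = 4.60 × 0.0827 = 0.3804 J.
Per-photon energy: E = 5.963e-24 J.
N = E_total / E_photon = 6.38e22.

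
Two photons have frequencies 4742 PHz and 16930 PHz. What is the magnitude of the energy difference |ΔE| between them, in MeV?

0.0504 MeV

Using E = hf: E₁ = 3.1421·10^-15 J, E₂ = 1.1218·10^-14 J.
|ΔE| = |3.1421·10^-15 − 1.1218·10^-14| = 8.08·10^-15 J = 0.0504 MeV.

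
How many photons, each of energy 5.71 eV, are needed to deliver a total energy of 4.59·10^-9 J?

5.02·10^9 photons

Per-photon energy: E = 9.148·10^-19 J (from energy = 5.71 eV).
N = E_total / E_photon = 4.59·10^-9 J / 9.148·10^-19 J = 5.02·10^9.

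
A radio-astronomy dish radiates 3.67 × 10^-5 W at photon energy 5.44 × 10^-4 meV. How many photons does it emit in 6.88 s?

2.90 × 10^21 photons

Total energy: E_total = P·t = 3.67 × 10^-5 × 6.88 = 2.525 × 10^-4 J.
Per-photon energy: E = 8.716 × 10^-26 J.
N = E_total / E_photon = 2.90 × 10^21.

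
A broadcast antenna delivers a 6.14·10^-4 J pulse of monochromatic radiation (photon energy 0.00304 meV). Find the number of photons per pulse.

Per-photon energy: E = 4.871·10^-25 J (from energy = 0.00304 meV).
N = E_total / E_photon = 6.14·10^-4 J / 4.871·10^-25 J = 1.26·10^21.

1.26·10^21 photons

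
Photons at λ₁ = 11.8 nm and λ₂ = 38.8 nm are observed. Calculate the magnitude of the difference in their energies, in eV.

73.1 eV

Using E = hc/λ: E₁ = 1.683e-17 J, E₂ = 5.120e-18 J.
|ΔE| = |1.683e-17 − 5.120e-18| = 1.17e-17 J = 73.1 eV.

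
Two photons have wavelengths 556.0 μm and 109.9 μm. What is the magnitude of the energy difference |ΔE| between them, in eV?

9.05e-3 eV

Using E = hc/λ: E₁ = 3.5727e-22 J, E₂ = 1.8075e-21 J.
|ΔE| = |3.5727e-22 − 1.8075e-21| = 1.45e-21 J = 9.05e-3 eV.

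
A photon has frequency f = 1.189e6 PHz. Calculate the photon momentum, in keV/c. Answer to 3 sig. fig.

4920 keV/c

First convert: f = 1.189e6 PHz = 1.189e21 Hz.
Since p = hf/c for a photon, p = 2.628e-21 kg·m/s.
Converting to keV/c: p = 4917 keV/c ≈ 4920 keV/c.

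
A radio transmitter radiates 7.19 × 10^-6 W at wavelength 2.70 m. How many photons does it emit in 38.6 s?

Total energy: E_total = P·t = 7.19 × 10^-6 × 38.6 = 2.775 × 10^-4 J.
Per-photon energy: E = 7.357 × 10^-26 J.
N = E_total / E_photon = 3.77 × 10^21.

3.77 × 10^21 photons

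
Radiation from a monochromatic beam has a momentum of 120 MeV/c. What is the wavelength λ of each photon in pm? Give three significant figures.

(h = 6.62607015 × 10^-34 J·s, c = 2.99792458 × 10^8 m/s, 1 eV = 1.602176634 × 10^-19 J.)
First convert: p = 120 MeV/c = 6.4131 × 10^-20 kg·m/s.
Since λ = h/p for a photon, λ = 1.033 × 10^-14 m.
Converting to pm: λ = 0.01033 pm ≈ 0.0103 pm.

0.0103 pm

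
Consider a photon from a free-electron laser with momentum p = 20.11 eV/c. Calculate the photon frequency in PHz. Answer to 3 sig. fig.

Take h = 6.62607015 × 10^-34 J·s, c = 2.99792458 × 10^8 m/s, 1 eV = 1.602176634 × 10^-19 J.
First convert: p = 20.11 eV/c = 1.0747 × 10^-26 kg·m/s.
Since f = pc/h for a photon, f = 4.863 × 10^15 Hz.
Converting to PHz: f = 4.863 PHz ≈ 4.86 PHz.

4.86 PHz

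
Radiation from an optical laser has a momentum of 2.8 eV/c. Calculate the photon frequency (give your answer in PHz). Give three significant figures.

Use h = 6.62607015 × 10^-34 J·s, c = 2.99792458 × 10^8 m/s, 1 eV = 1.602176634 × 10^-19 J.
Convert to SI: p = 2.8 eV/c = 1.4964 × 10^-27 kg·m/s.
For a photon f = pc/h, so f = 6.770 × 10^14 Hz.
Converting to PHz: f = 0.6770 PHz ≈ 0.677 PHz.

0.677 PHz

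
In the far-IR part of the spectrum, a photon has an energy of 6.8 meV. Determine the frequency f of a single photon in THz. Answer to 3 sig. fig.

Take h = 6.62607015 × 10^-34 J·s, 1 eV = 1.602176634 × 10^-19 J.
First convert: E = 6.8 meV = 1.0895 × 10^-21 J.
Apply f = E/h: f = 1.644 × 10^12 Hz.
Converting to THz: f = 1.644 THz ≈ 1.64 THz.

1.64 THz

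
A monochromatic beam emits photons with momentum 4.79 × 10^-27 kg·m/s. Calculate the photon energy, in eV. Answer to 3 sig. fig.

8.96 eV

For a photon E = pc, so E = 1.436 × 10^-18 J.
Converting to eV: E = 8.963 eV ≈ 8.96 eV.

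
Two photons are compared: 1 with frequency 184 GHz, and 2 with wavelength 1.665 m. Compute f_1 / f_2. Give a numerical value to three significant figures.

f_1 = 1.840 × 10^11 Hz (from frequency = 184 GHz, via f given directly).
f_2 = 1.801 × 10^8 Hz (from wavelength = 1.665 m, via f = c/λ).
Ratio = 1.840 × 10^11 / 1.801 × 10^8 = 1020.

1020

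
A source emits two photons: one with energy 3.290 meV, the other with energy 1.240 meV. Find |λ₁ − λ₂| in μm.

Using λ = hc/E: λ₁ = 3.7685e-4 m, λ₂ = 9.9987e-4 m.
|Δλ| = |3.7685e-4 − 9.9987e-4| = 6.23e-4 m = 623 μm.

623 μm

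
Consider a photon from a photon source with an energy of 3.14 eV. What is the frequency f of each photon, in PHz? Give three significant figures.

0.759 PHz

Take h = 6.62607015·10^-34 J·s, 1 eV = 1.602176634·10^-19 J.
First convert: E = 3.14 eV = 5.0308·10^-19 J.
Since f = E/h for a photon, f = 7.592·10^14 Hz.
Converting to PHz: f = 0.7592 PHz ≈ 0.759 PHz.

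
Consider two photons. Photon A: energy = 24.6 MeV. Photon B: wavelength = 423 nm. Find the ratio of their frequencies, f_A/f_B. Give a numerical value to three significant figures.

8.39e6

f_A = 5.948e21 Hz (from energy = 24.6 MeV, via f = E/h).
f_B = 7.087e14 Hz (from wavelength = 423 nm, via f = c/λ).
Ratio = 5.948e21 / 7.087e14 = 8.39e6.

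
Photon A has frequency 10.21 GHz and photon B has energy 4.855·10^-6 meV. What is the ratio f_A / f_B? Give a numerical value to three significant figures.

8700

f_A = 1.021·10^10 Hz (from frequency = 10.21 GHz, via f given directly).
f_B = 1.174·10^6 Hz (from energy = 4.855·10^-6 meV, via f = E/h).
Ratio = 1.021·10^10 / 1.174·10^6 = 8700.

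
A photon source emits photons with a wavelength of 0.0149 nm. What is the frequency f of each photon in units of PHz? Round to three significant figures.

Use c = 2.99792458e8 m/s.
First convert: λ = 0.0149 nm = 1.49e-11 m.
The photon relation is f = c/λ, giving f = 2.012e19 Hz.
Converting to PHz: f = 20120 PHz ≈ 2.01e4 PHz.

2.01e4 PHz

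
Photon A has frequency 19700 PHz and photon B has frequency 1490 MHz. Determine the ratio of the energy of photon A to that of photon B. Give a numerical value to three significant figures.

E_A = 1.305e-14 J (from frequency = 19700 PHz, via E = hf).
E_B = 9.873e-25 J (from frequency = 1490 MHz, via E = hf).
Ratio = 1.305e-14 / 9.873e-25 = 1.32e10.

1.32e10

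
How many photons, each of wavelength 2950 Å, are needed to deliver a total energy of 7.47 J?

Per-photon energy: E = 6.734 × 10^-19 J (from wavelength = 2950 Å).
N = E_total / E_photon = 7.47 J / 6.734 × 10^-19 J = 1.11 × 10^19.

1.11 × 10^19 photons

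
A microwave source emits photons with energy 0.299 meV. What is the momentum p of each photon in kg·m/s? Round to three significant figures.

1.60 × 10^-31 kg·m/s

Use c = 2.99792458 × 10^8 m/s, 1 eV = 1.602176634 × 10^-19 J.
Convert to SI: E = 0.299 meV = 4.7905 × 10^-23 J.
Apply p = E/c: p = 1.598 × 10^-31 kg·m/s.
So p ≈ 1.60 × 10^-31 kg·m/s.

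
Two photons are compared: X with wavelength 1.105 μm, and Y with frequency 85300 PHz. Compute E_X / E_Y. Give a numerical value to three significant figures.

3.18 × 10^-6

E_X = 1.798 × 10^-19 J (from wavelength = 1.105 μm, via E = hc/λ).
E_Y = 5.652 × 10^-14 J (from frequency = 85300 PHz, via E = hf).
Ratio = 1.798 × 10^-19 / 5.652 × 10^-14 = 3.18 × 10^-6.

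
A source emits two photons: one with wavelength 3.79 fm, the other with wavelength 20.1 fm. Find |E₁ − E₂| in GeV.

Using E = hc/λ: E₁ = 5.241 × 10^-11 J, E₂ = 9.883 × 10^-12 J.
|ΔE| = |5.241 × 10^-11 − 9.883 × 10^-12| = 4.25 × 10^-11 J = 0.265 GeV.

0.265 GeV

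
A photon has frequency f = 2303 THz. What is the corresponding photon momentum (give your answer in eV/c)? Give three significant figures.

9.52 eV/c

Take h = 6.62607015·10^-34 J·s, c = 2.99792458·10^8 m/s, 1 eV = 1.602176634·10^-19 J.
Convert to SI: f = 2303 THz = 2.303·10^15 Hz.
The photon relation is p = hf/c, giving p = 5.090·10^-27 kg·m/s.
Converting to eV/c: p = 9.524 eV/c ≈ 9.52 eV/c.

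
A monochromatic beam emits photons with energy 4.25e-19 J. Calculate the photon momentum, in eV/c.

Use c = 2.99792458e8 m/s, 1 eV = 1.602176634e-19 J.
Since p = E/c for a photon, p = 1.418e-27 kg·m/s.
Converting to eV/c: p = 2.653 eV/c ≈ 2.65 eV/c.

2.65 eV/c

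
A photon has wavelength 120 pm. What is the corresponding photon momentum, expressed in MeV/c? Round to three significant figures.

Use h = 6.62607015 × 10^-34 J·s, c = 2.99792458 × 10^8 m/s, 1 eV = 1.602176634 × 10^-19 J.
Convert to SI: λ = 120 pm = 1.2 × 10^-10 m.
Apply p = h/λ: p = 5.522 × 10^-24 kg·m/s.
Converting to MeV/c: p = 0.01033 MeV/c ≈ 0.0103 MeV/c.

0.0103 MeV/c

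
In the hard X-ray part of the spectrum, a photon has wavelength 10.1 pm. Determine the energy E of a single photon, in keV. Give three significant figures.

Use h = 6.62607015·10^-34 J·s, c = 2.99792458·10^8 m/s, 1 eV = 1.602176634·10^-19 J.
First convert: λ = 10.1 pm = 1.01·10^-11 m.
Apply E = hc/λ: E = 1.967·10^-14 J.
Converting to keV: E = 122.8 keV ≈ 123 keV.

123 keV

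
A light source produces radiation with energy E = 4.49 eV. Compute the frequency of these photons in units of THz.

Take h = 6.62607015 × 10^-34 J·s, 1 eV = 1.602176634 × 10^-19 J.
Convert to SI: E = 4.49 eV = 7.1938 × 10^-19 J.
The photon relation is f = E/h, giving f = 1.086 × 10^15 Hz.
Converting to THz: f = 1086 THz ≈ 1090 THz.

1090 THz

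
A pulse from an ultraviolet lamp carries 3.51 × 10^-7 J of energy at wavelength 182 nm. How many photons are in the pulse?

Per-photon energy: E = 1.091 × 10^-18 J (from wavelength = 182 nm).
N = E_total / E_photon = 3.51 × 10^-7 J / 1.091 × 10^-18 J = 3.22 × 10^11.

3.22 × 10^11 photons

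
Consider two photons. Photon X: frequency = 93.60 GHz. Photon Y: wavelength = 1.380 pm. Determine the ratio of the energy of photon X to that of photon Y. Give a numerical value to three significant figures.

E_X = 6.202e-23 J (from frequency = 93.60 GHz, via E = hf).
E_Y = 1.439e-13 J (from wavelength = 1.380 pm, via E = hc/λ).
Ratio = 6.202e-23 / 1.439e-13 = 4.31e-10.

4.31e-10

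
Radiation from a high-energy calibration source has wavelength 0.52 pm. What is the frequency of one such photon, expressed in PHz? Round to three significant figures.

Take c = 2.99792458e8 m/s.
Convert to SI: λ = 0.52 pm = 5.2e-13 m.
For a photon f = c/λ, so f = 5.765e20 Hz.
Converting to PHz: f = 576500 PHz ≈ 5.77e5 PHz.

5.77e5 PHz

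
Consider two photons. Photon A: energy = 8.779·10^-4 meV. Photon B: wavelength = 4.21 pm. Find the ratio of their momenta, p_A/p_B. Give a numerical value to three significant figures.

p_A = 4.692·10^-34 kg·m/s (from energy = 8.779·10^-4 meV, via p = E/c).
p_B = 1.574·10^-22 kg·m/s (from wavelength = 4.21 pm, via p = h/λ).
Ratio = 4.692·10^-34 / 1.574·10^-22 = 2.98·10^-12.

2.98·10^-12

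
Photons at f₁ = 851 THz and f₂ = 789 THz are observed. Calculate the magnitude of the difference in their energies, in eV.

Using E = hf: E₁ = 5.639e-19 J, E₂ = 5.228e-19 J.
|ΔE| = |5.639e-19 − 5.228e-19| = 4.11e-20 J = 0.256 eV.

0.256 eV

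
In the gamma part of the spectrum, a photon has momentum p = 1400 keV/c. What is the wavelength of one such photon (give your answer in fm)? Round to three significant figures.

Use h = 6.62607015 × 10^-34 J·s, c = 2.99792458 × 10^8 m/s, 1 eV = 1.602176634 × 10^-19 J.
Convert to SI: p = 1400 keV/c = 7.4820 × 10^-22 kg·m/s.
Since λ = h/p for a photon, λ = 8.856 × 10^-13 m.
Converting to fm: λ = 885.6 fm ≈ 886 fm.

886 fm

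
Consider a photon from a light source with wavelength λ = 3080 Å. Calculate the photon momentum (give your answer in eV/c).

4.03 eV/c

Convert to SI: λ = 3080 Å = 3.08e-7 m.
For a photon p = h/λ, so p = 2.151e-27 kg·m/s.
Converting to eV/c: p = 4.025 eV/c ≈ 4.03 eV/c.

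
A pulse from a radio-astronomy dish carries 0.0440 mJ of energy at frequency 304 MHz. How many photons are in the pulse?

2.18 × 10^20 photons

Per-photon energy: E = 2.014 × 10^-25 J (from frequency = 304 MHz).
N = E_total / E_photon = 4.40 × 10^-5 J / 2.014 × 10^-25 J = 2.18 × 10^20.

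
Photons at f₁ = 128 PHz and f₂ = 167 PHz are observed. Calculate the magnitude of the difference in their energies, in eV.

Using E = hf: E₁ = 8.481e-17 J, E₂ = 1.107e-16 J.
|ΔE| = |8.481e-17 − 1.107e-16| = 2.58e-17 J = 161 eV.

161 eV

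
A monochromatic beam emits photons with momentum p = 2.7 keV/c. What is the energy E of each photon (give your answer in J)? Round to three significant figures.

Use c = 2.99792458e8 m/s, 1 eV = 1.602176634e-19 J.
Convert to SI: p = 2.7 keV/c = 1.4430e-24 kg·m/s.
Since E = pc for a photon, E = 4.326e-16 J.
So E ≈ 4.33e-16 J.

4.33e-16 J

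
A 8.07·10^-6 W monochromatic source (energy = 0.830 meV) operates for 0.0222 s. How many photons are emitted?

1.35·10^15 photons

Total energy: E_total = P·t = 8.07·10^-6 × 0.0222 = 1.792·10^-7 J.
Per-photon energy: E = 1.330·10^-22 J.
N = E_total / E_photon = 1.35·10^15.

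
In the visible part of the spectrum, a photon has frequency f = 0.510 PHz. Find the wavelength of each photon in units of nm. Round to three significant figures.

588 nm

First convert: f = 0.510 PHz = 5.10 × 10^14 Hz.
Since λ = c/f for a photon, λ = 5.878 × 10^-7 m.
Converting to nm: λ = 587.8 nm ≈ 588 nm.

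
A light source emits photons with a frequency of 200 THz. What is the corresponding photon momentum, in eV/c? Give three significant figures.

Use h = 6.62607015 × 10^-34 J·s, c = 2.99792458 × 10^8 m/s, 1 eV = 1.602176634 × 10^-19 J.
First convert: f = 200 THz = 2.0 × 10^14 Hz.
Apply p = hf/c: p = 4.420 × 10^-28 kg·m/s.
Converting to eV/c: p = 0.8271 eV/c ≈ 0.827 eV/c.

0.827 eV/c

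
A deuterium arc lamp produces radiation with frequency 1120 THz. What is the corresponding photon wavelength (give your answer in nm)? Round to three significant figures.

268 nm

(c = 2.99792458e8 m/s.)
In SI units: f = 1120 THz = 1.12e15 Hz.
Apply λ = c/f: λ = 2.677e-7 m.
Converting to nm: λ = 267.7 nm ≈ 268 nm.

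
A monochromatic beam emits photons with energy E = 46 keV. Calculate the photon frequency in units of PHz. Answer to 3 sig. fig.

1.11e4 PHz

Take h = 6.62607015e-34 J·s, 1 eV = 1.602176634e-19 J.
Convert to SI: E = 46 keV = 7.3700e-15 J.
For a photon f = E/h, so f = 1.112e19 Hz.
Converting to PHz: f = 11120 PHz ≈ 1.11e4 PHz.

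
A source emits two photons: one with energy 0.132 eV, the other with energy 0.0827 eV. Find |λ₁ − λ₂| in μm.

Using λ = hc/E: λ₁ = 9.393 × 10^-6 m, λ₂ = 1.499 × 10^-5 m.
|Δλ| = |9.393 × 10^-6 − 1.499 × 10^-5| = 5.60 × 10^-6 m = 5.60 μm.

5.60 μm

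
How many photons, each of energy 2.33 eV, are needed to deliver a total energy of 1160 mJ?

3.11 × 10^18 photons

Per-photon energy: E = 3.733 × 10^-19 J (from energy = 2.33 eV).
N = E_total / E_photon = 1.16 J / 3.733 × 10^-19 J = 3.11 × 10^18.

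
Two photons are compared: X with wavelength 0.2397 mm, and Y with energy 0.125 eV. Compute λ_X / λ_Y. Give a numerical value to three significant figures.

24.2

λ_X = 2.397e-4 m (from wavelength = 0.2397 mm, via λ given directly).
λ_Y = 9.919e-6 m (from energy = 0.125 eV, via λ = hc/E).
Ratio = 2.397e-4 / 9.919e-6 = 24.2.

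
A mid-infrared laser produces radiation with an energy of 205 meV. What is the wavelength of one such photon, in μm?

6.05 μm

First convert: E = 205 meV = 3.2845 × 10^-20 J.
The photon relation is λ = hc/E, giving λ = 6.048 × 10^-6 m.
Converting to μm: λ = 6.048 μm ≈ 6.05 μm.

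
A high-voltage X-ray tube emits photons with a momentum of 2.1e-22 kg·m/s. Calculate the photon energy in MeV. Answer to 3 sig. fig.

Use c = 2.99792458e8 m/s, 1 eV = 1.602176634e-19 J.
Apply E = pc: E = 6.296e-14 J.
Converting to MeV: E = 0.3929 MeV ≈ 0.393 MeV.

0.393 MeV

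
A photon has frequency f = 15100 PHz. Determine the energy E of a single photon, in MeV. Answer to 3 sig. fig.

Use h = 6.62607015e-34 J·s, 1 eV = 1.602176634e-19 J.
First convert: f = 15100 PHz = 1.51e19 Hz.
Apply E = hf: E = 1.001e-14 J.
Converting to MeV: E = 0.06245 MeV ≈ 0.0624 MeV.

0.0624 MeV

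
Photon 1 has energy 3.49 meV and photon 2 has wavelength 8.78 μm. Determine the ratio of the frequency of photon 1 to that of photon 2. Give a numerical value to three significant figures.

0.0247

f_1 = 8.439e11 Hz (from energy = 3.49 meV, via f = E/h).
f_2 = 3.414e13 Hz (from wavelength = 8.78 μm, via f = c/λ).
Ratio = 8.439e11 / 3.414e13 = 0.0247.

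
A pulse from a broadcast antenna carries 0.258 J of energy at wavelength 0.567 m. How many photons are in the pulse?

Per-photon energy: E = 3.503e-25 J (from wavelength = 0.567 m).
N = E_total / E_photon = 0.258 J / 3.503e-25 J = 7.36e23.

7.36e23 photons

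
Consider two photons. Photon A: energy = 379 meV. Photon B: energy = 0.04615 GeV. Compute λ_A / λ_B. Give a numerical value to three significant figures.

1.22 × 10^8

λ_A = 3.271 × 10^-6 m (from energy = 379 meV, via λ = hc/E).
λ_B = 2.687 × 10^-14 m (from energy = 0.04615 GeV, via λ = hc/E).
Ratio = 3.271 × 10^-6 / 2.687 × 10^-14 = 1.22 × 10^8.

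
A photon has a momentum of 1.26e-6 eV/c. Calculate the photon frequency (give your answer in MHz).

Take h = 6.62607015e-34 J·s, c = 2.99792458e8 m/s, 1 eV = 1.602176634e-19 J.
First convert: p = 1.26e-6 eV/c = 6.7338e-34 kg·m/s.
The photon relation is f = pc/h, giving f = 3.047e8 Hz.
Converting to MHz: f = 304.7 MHz ≈ 305 MHz.

305 MHz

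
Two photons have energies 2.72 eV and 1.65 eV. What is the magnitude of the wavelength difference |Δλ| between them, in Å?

2960 Å

Using λ = hc/E: λ₁ = 4.558 × 10^-7 m, λ₂ = 7.514 × 10^-7 m.
|Δλ| = |4.558 × 10^-7 − 7.514 × 10^-7| = 2.96 × 10^-7 m = 2960 Å.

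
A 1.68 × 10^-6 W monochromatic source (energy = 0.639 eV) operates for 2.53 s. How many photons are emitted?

4.15 × 10^13 photons

Total energy: E_total = P·t = 1.68 × 10^-6 × 2.53 = 4.250 × 10^-6 J.
Per-photon energy: E = 1.024 × 10^-19 J.
N = E_total / E_photon = 4.15 × 10^13.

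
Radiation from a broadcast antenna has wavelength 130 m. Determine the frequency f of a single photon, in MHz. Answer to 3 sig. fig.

2.31 MHz

Apply f = c/λ: f = 2.306e6 Hz.
Converting to MHz: f = 2.306 MHz ≈ 2.31 MHz.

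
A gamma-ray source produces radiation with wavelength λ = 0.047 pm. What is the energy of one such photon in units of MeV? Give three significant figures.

First convert: λ = 0.047 pm = 4.7e-14 m.
The photon relation is E = hc/λ, giving E = 4.226e-12 J.
Converting to MeV: E = 26.38 MeV ≈ 26.4 MeV.

26.4 MeV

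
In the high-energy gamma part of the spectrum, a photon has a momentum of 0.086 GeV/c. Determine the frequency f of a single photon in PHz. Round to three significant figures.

Convert to SI: p = 0.086 GeV/c = 4.5961e-20 kg·m/s.
Apply f = pc/h: f = 2.079e22 Hz.
Converting to PHz: f = 2.079e7 PHz ≈ 2.08e7 PHz.

2.08e7 PHz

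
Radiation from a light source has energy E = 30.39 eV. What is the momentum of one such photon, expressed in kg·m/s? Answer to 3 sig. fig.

1.62 × 10^-26 kg·m/s

Use c = 2.99792458 × 10^8 m/s, 1 eV = 1.602176634 × 10^-19 J.
First convert: E = 30.39 eV = 4.8690 × 10^-18 J.
The photon relation is p = E/c, giving p = 1.624 × 10^-26 kg·m/s.
So p ≈ 1.62 × 10^-26 kg·m/s.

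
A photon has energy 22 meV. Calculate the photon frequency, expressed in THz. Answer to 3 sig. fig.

5.32 THz

Convert to SI: E = 22 meV = 3.5248·10^-21 J.
Apply f = E/h: f = 5.320·10^12 Hz.
Converting to THz: f = 5.320 THz ≈ 5.32 THz.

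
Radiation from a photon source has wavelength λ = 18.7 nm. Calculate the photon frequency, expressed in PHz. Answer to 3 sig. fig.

First convert: λ = 18.7 nm = 1.87e-8 m.
For a photon f = c/λ, so f = 1.603e16 Hz.
Converting to PHz: f = 16.03 PHz ≈ 16.0 PHz.

16.0 PHz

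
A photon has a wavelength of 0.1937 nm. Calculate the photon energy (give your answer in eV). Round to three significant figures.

6400 eV

Take h = 6.62607015e-34 J·s, c = 2.99792458e8 m/s, 1 eV = 1.602176634e-19 J.
Convert to SI: λ = 0.1937 nm = 1.937e-10 m.
Apply E = hc/λ: E = 1.026e-15 J.
Converting to eV: E = 6401 eV ≈ 6400 eV.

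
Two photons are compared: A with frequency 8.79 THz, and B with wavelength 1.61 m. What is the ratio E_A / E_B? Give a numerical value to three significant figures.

E_A = 5.824 × 10^-21 J (from frequency = 8.79 THz, via E = hf).
E_B = 1.234 × 10^-25 J (from wavelength = 1.61 m, via E = hc/λ).
Ratio = 5.824 × 10^-21 / 1.234 × 10^-25 = 4.72 × 10^4.

4.72 × 10^4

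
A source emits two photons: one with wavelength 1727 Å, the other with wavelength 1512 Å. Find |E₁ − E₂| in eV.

Using E = hc/λ: E₁ = 1.1502e-18 J, E₂ = 1.3138e-18 J.
|ΔE| = |1.1502e-18 − 1.3138e-18| = 1.64e-19 J = 1.02 eV.

1.02 eV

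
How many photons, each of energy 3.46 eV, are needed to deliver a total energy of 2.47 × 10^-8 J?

4.46 × 10^10 photons

Per-photon energy: E = 5.544 × 10^-19 J (from energy = 3.46 eV).
N = E_total / E_photon = 2.47 × 10^-8 J / 5.544 × 10^-19 J = 4.46 × 10^10.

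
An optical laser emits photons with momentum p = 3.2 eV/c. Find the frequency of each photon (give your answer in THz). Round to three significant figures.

774 THz

Take h = 6.62607015·10^-34 J·s, c = 2.99792458·10^8 m/s, 1 eV = 1.602176634·10^-19 J.
Convert to SI: p = 3.2 eV/c = 1.7102·10^-27 kg·m/s.
The photon relation is f = pc/h, giving f = 7.738·10^14 Hz.
Converting to THz: f = 773.8 THz ≈ 774 THz.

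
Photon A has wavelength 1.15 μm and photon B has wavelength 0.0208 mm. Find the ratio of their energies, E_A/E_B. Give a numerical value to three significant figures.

E_A = 1.727 × 10^-19 J (from wavelength = 1.15 μm, via E = hc/λ).
E_B = 9.550 × 10^-21 J (from wavelength = 0.0208 mm, via E = hc/λ).
Ratio = 1.727 × 10^-19 / 9.550 × 10^-21 = 18.1.

18.1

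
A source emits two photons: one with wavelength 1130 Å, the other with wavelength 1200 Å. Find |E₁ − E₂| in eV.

0.640 eV

Using E = hc/λ: E₁ = 1.758e-18 J, E₂ = 1.655e-18 J.
|ΔE| = |1.758e-18 − 1.655e-18| = 1.03e-19 J = 0.640 eV.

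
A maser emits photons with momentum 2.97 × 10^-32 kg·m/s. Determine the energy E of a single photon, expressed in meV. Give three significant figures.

0.0556 meV

For a photon E = pc, so E = 8.904 × 10^-24 J.
Converting to meV: E = 0.05557 meV ≈ 0.0556 meV.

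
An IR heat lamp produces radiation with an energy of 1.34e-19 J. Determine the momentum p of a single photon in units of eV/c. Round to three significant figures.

The photon relation is p = E/c, giving p = 4.470e-28 kg·m/s.
Converting to eV/c: p = 0.8364 eV/c ≈ 0.836 eV/c.

0.836 eV/c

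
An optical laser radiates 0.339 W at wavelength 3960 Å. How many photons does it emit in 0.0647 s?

4.37e16 photons

Total energy: E_total = P·t = 0.339 × 0.0647 = 0.02193 J.
Per-photon energy: E = 5.016e-19 J.
N = E_total / E_photon = 4.37e16.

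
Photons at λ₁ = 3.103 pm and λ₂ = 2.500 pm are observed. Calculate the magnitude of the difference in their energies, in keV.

Using E = hc/λ: E₁ = 6.4017e-14 J, E₂ = 7.9458e-14 J.
|ΔE| = |6.4017e-14 − 7.9458e-14| = 1.54e-14 J = 96.4 keV.

96.4 keV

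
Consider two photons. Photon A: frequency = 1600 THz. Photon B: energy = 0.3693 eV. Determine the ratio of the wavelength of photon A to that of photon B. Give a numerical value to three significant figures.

0.0558

λ_A = 1.874e-7 m (from frequency = 1600 THz, via λ = c/f).
λ_B = 3.357e-6 m (from energy = 0.3693 eV, via λ = hc/E).
Ratio = 1.874e-7 / 3.357e-6 = 0.0558.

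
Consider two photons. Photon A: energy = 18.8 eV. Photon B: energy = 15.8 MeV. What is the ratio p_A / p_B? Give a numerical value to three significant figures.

1.19e-6

p_A = 1.005e-26 kg·m/s (from energy = 18.8 eV, via p = E/c).
p_B = 8.444e-21 kg·m/s (from energy = 15.8 MeV, via p = E/c).
Ratio = 1.005e-26 / 8.444e-21 = 1.19e-6.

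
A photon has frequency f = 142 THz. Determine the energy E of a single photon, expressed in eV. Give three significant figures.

(h = 6.62607015 × 10^-34 J·s, 1 eV = 1.602176634 × 10^-19 J.)
In SI units: f = 142 THz = 1.42 × 10^14 Hz.
For a photon E = hf, so E = 9.409 × 10^-20 J.
Converting to eV: E = 0.5873 eV ≈ 0.587 eV.

0.587 eV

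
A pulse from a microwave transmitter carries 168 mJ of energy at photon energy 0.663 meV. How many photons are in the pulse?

1.58 × 10^21 photons

Per-photon energy: E = 1.062 × 10^-22 J (from energy = 0.663 meV).
N = E_total / E_photon = 0.168 J / 1.062 × 10^-22 J = 1.58 × 10^21.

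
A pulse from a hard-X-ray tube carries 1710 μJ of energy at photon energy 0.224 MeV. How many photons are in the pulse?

4.76 × 10^10 photons

Per-photon energy: E = 3.589 × 10^-14 J (from energy = 0.224 MeV).
N = E_total / E_photon = 0.00171 J / 3.589 × 10^-14 J = 4.76 × 10^10.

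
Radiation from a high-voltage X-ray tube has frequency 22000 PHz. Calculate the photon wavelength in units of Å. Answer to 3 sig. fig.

0.136 Å

Use c = 2.99792458 × 10^8 m/s.
In SI units: f = 22000 PHz = 2.20 × 10^19 Hz.
The photon relation is λ = c/f, giving λ = 1.363 × 10^-11 m.
Converting to Å: λ = 0.1363 Å ≈ 0.136 Å.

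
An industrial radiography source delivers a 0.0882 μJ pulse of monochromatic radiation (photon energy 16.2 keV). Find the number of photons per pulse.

3.40e7 photons

Per-photon energy: E = 2.596e-15 J (from energy = 16.2 keV).
N = E_total / E_photon = 8.82e-8 J / 2.596e-15 J = 3.40e7.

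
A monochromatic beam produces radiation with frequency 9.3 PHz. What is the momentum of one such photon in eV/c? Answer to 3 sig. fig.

38.5 eV/c

Take h = 6.62607015e-34 J·s, c = 2.99792458e8 m/s, 1 eV = 1.602176634e-19 J.
First convert: f = 9.3 PHz = 9.3e15 Hz.
For a photon p = hf/c, so p = 2.056e-26 kg·m/s.
Converting to eV/c: p = 38.46 eV/c ≈ 38.5 eV/c.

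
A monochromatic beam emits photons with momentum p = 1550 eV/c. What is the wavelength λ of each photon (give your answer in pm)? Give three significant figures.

800 pm

In SI units: p = 1550 eV/c = 8.2836 × 10^-25 kg·m/s.
Apply λ = h/p: λ = 7.999 × 10^-10 m.
Converting to pm: λ = 799.9 pm ≈ 800 pm.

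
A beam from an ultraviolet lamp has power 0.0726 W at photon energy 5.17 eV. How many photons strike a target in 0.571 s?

5.00·10^16 photons

Total energy: E_total = P·t = 0.0726 × 0.571 = 0.04145 J.
Per-photon energy: E = 8.283·10^-19 J.
N = E_total / E_photon = 5.00·10^16.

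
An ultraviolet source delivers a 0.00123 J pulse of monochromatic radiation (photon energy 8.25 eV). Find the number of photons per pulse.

Per-photon energy: E = 1.322 × 10^-18 J (from energy = 8.25 eV).
N = E_total / E_photon = 0.00123 J / 1.322 × 10^-18 J = 9.31 × 10^14.

9.31 × 10^14 photons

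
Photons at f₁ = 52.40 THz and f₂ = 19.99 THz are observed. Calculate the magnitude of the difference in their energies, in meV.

134 meV

Using E = hf: E₁ = 3.4721 × 10^-20 J, E₂ = 1.3246 × 10^-20 J.
|ΔE| = |3.4721 × 10^-20 − 1.3246 × 10^-20| = 2.15 × 10^-20 J = 134 meV.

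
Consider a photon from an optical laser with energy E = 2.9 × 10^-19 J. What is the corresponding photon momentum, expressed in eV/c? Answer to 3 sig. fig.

For a photon p = E/c, so p = 9.673 × 10^-28 kg·m/s.
Converting to eV/c: p = 1.810 eV/c ≈ 1.81 eV/c.

1.81 eV/c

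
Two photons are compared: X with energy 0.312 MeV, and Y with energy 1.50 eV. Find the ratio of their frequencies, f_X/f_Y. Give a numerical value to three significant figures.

2.08 × 10^5

f_X = 7.544 × 10^19 Hz (from energy = 0.312 MeV, via f = E/h).
f_Y = 3.627 × 10^14 Hz (from energy = 1.50 eV, via f = E/h).
Ratio = 7.544 × 10^19 / 3.627 × 10^14 = 2.08 × 10^5.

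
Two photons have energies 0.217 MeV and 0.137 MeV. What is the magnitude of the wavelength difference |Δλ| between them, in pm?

Using λ = hc/E: λ₁ = 5.714e-12 m, λ₂ = 9.050e-12 m.
|Δλ| = |5.714e-12 − 9.050e-12| = 3.34e-12 m = 3.34 pm.

3.34 pm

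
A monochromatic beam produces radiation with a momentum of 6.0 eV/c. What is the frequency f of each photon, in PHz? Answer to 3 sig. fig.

1.45 PHz

Take h = 6.62607015e-34 J·s, c = 2.99792458e8 m/s, 1 eV = 1.602176634e-19 J.
First convert: p = 6.0 eV/c = 3.2066e-27 kg·m/s.
Apply f = pc/h: f = 1.451e15 Hz.
Converting to PHz: f = 1.451 PHz ≈ 1.45 PHz.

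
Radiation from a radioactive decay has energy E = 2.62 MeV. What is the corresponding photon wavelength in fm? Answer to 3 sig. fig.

First convert: E = 2.62 MeV = 4.1977e-13 J.
Apply λ = hc/E: λ = 4.732e-13 m.
Converting to fm: λ = 473.2 fm ≈ 473 fm.

473 fm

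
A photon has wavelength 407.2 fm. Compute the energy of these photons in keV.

(h = 6.62607015·10^-34 J·s, c = 2.99792458·10^8 m/s, 1 eV = 1.602176634·10^-19 J.)
First convert: λ = 407.2 fm = 4.072·10^-13 m.
Since E = hc/λ for a photon, E = 4.878·10^-13 J.
Converting to keV: E = 3045 keV ≈ 3040 keV.

3040 keV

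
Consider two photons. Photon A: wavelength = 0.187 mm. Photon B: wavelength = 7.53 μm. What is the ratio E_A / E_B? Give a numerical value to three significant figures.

E_A = 1.062 × 10^-21 J (from wavelength = 0.187 mm, via E = hc/λ).
E_B = 2.638 × 10^-20 J (from wavelength = 7.53 μm, via E = hc/λ).
Ratio = 1.062 × 10^-21 / 2.638 × 10^-20 = 0.0403.

0.0403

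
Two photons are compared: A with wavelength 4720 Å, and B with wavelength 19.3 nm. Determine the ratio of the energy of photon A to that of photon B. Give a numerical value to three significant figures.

E_A = 4.209 × 10^-19 J (from wavelength = 4720 Å, via E = hc/λ).
E_B = 1.029 × 10^-17 J (from wavelength = 19.3 nm, via E = hc/λ).
Ratio = 4.209 × 10^-19 / 1.029 × 10^-17 = 0.0409.

0.0409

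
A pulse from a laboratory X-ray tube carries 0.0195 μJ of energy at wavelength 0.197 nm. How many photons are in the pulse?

Per-photon energy: E = 1.008e-15 J (from wavelength = 0.197 nm).
N = E_total / E_photon = 1.95e-8 J / 1.008e-15 J = 1.93e7.

1.93e7 photons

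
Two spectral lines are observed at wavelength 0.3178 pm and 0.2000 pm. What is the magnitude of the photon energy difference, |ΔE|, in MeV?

2.30 MeV

Using E = hc/λ: E₁ = 6.2506·10^-13 J, E₂ = 9.9322·10^-13 J.
|ΔE| = |6.2506·10^-13 − 9.9322·10^-13| = 3.68·10^-13 J = 2.30 MeV.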